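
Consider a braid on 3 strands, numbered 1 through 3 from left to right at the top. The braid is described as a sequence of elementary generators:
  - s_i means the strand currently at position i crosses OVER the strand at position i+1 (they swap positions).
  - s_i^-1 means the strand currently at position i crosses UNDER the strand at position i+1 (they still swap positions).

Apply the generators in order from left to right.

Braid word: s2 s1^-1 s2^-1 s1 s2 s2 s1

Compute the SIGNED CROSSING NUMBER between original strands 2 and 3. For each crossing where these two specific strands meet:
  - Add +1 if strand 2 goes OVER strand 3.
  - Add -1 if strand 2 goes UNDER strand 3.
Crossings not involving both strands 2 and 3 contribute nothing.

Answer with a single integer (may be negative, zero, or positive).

Answer: 1

Derivation:
Gen 1: 2 over 3. Both 2&3? yes. Contrib: +1. Sum: 1
Gen 2: crossing 1x3. Both 2&3? no. Sum: 1
Gen 3: crossing 1x2. Both 2&3? no. Sum: 1
Gen 4: 3 over 2. Both 2&3? yes. Contrib: -1. Sum: 0
Gen 5: crossing 3x1. Both 2&3? no. Sum: 0
Gen 6: crossing 1x3. Both 2&3? no. Sum: 0
Gen 7: 2 over 3. Both 2&3? yes. Contrib: +1. Sum: 1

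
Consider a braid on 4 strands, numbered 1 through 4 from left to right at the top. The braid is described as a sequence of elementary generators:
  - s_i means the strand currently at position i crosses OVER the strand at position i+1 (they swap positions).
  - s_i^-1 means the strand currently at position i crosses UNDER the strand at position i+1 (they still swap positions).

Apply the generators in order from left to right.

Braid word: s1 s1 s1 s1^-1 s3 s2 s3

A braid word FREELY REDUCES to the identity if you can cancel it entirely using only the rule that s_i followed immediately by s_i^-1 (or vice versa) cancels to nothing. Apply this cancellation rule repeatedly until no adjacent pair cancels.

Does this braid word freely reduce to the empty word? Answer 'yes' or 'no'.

Answer: no

Derivation:
Gen 1 (s1): push. Stack: [s1]
Gen 2 (s1): push. Stack: [s1 s1]
Gen 3 (s1): push. Stack: [s1 s1 s1]
Gen 4 (s1^-1): cancels prior s1. Stack: [s1 s1]
Gen 5 (s3): push. Stack: [s1 s1 s3]
Gen 6 (s2): push. Stack: [s1 s1 s3 s2]
Gen 7 (s3): push. Stack: [s1 s1 s3 s2 s3]
Reduced word: s1 s1 s3 s2 s3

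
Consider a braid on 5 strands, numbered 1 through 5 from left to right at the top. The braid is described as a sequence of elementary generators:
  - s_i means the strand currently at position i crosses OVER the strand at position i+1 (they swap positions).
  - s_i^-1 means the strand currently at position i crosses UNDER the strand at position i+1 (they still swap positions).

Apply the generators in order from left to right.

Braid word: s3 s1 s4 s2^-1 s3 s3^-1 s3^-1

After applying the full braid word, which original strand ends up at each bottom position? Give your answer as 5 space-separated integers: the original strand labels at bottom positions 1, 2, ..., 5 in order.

Gen 1 (s3): strand 3 crosses over strand 4. Perm now: [1 2 4 3 5]
Gen 2 (s1): strand 1 crosses over strand 2. Perm now: [2 1 4 3 5]
Gen 3 (s4): strand 3 crosses over strand 5. Perm now: [2 1 4 5 3]
Gen 4 (s2^-1): strand 1 crosses under strand 4. Perm now: [2 4 1 5 3]
Gen 5 (s3): strand 1 crosses over strand 5. Perm now: [2 4 5 1 3]
Gen 6 (s3^-1): strand 5 crosses under strand 1. Perm now: [2 4 1 5 3]
Gen 7 (s3^-1): strand 1 crosses under strand 5. Perm now: [2 4 5 1 3]

Answer: 2 4 5 1 3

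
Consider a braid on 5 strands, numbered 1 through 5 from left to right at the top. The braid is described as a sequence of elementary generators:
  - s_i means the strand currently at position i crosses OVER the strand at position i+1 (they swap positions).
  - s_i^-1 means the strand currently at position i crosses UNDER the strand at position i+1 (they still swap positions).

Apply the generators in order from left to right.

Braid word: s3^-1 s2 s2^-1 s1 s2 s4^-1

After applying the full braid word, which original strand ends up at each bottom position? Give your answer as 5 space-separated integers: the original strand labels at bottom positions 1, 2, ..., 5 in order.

Gen 1 (s3^-1): strand 3 crosses under strand 4. Perm now: [1 2 4 3 5]
Gen 2 (s2): strand 2 crosses over strand 4. Perm now: [1 4 2 3 5]
Gen 3 (s2^-1): strand 4 crosses under strand 2. Perm now: [1 2 4 3 5]
Gen 4 (s1): strand 1 crosses over strand 2. Perm now: [2 1 4 3 5]
Gen 5 (s2): strand 1 crosses over strand 4. Perm now: [2 4 1 3 5]
Gen 6 (s4^-1): strand 3 crosses under strand 5. Perm now: [2 4 1 5 3]

Answer: 2 4 1 5 3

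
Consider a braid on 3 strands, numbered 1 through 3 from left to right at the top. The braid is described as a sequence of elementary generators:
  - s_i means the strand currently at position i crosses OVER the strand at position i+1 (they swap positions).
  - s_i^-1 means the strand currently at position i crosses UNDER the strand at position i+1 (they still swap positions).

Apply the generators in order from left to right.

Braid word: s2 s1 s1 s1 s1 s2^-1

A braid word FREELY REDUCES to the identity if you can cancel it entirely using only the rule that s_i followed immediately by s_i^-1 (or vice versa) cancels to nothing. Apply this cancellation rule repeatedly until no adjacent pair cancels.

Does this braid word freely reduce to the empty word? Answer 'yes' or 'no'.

Answer: no

Derivation:
Gen 1 (s2): push. Stack: [s2]
Gen 2 (s1): push. Stack: [s2 s1]
Gen 3 (s1): push. Stack: [s2 s1 s1]
Gen 4 (s1): push. Stack: [s2 s1 s1 s1]
Gen 5 (s1): push. Stack: [s2 s1 s1 s1 s1]
Gen 6 (s2^-1): push. Stack: [s2 s1 s1 s1 s1 s2^-1]
Reduced word: s2 s1 s1 s1 s1 s2^-1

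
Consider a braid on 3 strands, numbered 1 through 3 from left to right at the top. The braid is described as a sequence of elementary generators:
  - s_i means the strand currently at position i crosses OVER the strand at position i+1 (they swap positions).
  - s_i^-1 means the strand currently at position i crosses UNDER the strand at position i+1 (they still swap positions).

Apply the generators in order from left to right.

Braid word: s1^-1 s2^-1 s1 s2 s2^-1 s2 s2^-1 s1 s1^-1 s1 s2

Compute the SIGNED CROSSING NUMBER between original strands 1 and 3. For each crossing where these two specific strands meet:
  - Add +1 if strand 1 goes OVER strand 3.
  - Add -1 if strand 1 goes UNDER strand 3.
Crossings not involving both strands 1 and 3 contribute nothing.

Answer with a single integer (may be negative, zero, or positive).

Answer: -2

Derivation:
Gen 1: crossing 1x2. Both 1&3? no. Sum: 0
Gen 2: 1 under 3. Both 1&3? yes. Contrib: -1. Sum: -1
Gen 3: crossing 2x3. Both 1&3? no. Sum: -1
Gen 4: crossing 2x1. Both 1&3? no. Sum: -1
Gen 5: crossing 1x2. Both 1&3? no. Sum: -1
Gen 6: crossing 2x1. Both 1&3? no. Sum: -1
Gen 7: crossing 1x2. Both 1&3? no. Sum: -1
Gen 8: crossing 3x2. Both 1&3? no. Sum: -1
Gen 9: crossing 2x3. Both 1&3? no. Sum: -1
Gen 10: crossing 3x2. Both 1&3? no. Sum: -1
Gen 11: 3 over 1. Both 1&3? yes. Contrib: -1. Sum: -2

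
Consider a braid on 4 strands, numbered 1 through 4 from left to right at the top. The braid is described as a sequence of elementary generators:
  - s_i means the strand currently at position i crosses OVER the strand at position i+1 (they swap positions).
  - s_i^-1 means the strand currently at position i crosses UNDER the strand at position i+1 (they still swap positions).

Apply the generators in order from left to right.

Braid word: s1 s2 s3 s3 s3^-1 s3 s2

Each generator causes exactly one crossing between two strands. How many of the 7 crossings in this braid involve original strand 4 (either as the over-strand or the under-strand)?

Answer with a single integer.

Answer: 4

Derivation:
Gen 1: crossing 1x2. Involves strand 4? no. Count so far: 0
Gen 2: crossing 1x3. Involves strand 4? no. Count so far: 0
Gen 3: crossing 1x4. Involves strand 4? yes. Count so far: 1
Gen 4: crossing 4x1. Involves strand 4? yes. Count so far: 2
Gen 5: crossing 1x4. Involves strand 4? yes. Count so far: 3
Gen 6: crossing 4x1. Involves strand 4? yes. Count so far: 4
Gen 7: crossing 3x1. Involves strand 4? no. Count so far: 4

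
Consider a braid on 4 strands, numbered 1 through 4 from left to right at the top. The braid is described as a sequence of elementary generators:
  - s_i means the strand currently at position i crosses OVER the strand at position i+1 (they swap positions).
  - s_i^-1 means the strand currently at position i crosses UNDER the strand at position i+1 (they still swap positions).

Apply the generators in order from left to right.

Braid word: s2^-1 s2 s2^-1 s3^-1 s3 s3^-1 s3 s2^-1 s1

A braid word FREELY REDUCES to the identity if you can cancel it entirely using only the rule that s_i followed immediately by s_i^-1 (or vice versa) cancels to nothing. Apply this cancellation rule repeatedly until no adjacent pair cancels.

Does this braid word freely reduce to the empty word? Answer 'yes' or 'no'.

Answer: no

Derivation:
Gen 1 (s2^-1): push. Stack: [s2^-1]
Gen 2 (s2): cancels prior s2^-1. Stack: []
Gen 3 (s2^-1): push. Stack: [s2^-1]
Gen 4 (s3^-1): push. Stack: [s2^-1 s3^-1]
Gen 5 (s3): cancels prior s3^-1. Stack: [s2^-1]
Gen 6 (s3^-1): push. Stack: [s2^-1 s3^-1]
Gen 7 (s3): cancels prior s3^-1. Stack: [s2^-1]
Gen 8 (s2^-1): push. Stack: [s2^-1 s2^-1]
Gen 9 (s1): push. Stack: [s2^-1 s2^-1 s1]
Reduced word: s2^-1 s2^-1 s1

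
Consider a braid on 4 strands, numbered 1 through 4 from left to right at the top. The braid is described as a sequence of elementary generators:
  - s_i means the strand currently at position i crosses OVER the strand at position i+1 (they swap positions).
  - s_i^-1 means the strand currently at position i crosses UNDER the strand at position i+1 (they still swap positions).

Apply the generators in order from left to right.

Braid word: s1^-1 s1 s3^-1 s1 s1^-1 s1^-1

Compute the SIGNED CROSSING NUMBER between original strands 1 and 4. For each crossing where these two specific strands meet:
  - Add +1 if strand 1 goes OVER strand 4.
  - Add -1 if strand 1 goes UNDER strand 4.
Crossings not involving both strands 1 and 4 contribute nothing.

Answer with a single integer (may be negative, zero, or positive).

Gen 1: crossing 1x2. Both 1&4? no. Sum: 0
Gen 2: crossing 2x1. Both 1&4? no. Sum: 0
Gen 3: crossing 3x4. Both 1&4? no. Sum: 0
Gen 4: crossing 1x2. Both 1&4? no. Sum: 0
Gen 5: crossing 2x1. Both 1&4? no. Sum: 0
Gen 6: crossing 1x2. Both 1&4? no. Sum: 0

Answer: 0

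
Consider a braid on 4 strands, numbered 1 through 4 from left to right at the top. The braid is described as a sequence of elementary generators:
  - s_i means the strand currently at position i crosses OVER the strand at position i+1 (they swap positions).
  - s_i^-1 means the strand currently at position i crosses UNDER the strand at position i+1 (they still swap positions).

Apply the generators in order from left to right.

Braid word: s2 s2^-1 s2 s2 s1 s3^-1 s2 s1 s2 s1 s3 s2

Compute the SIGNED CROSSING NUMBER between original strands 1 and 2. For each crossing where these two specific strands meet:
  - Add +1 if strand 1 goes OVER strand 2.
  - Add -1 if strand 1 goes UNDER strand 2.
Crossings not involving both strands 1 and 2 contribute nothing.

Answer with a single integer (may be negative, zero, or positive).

Gen 1: crossing 2x3. Both 1&2? no. Sum: 0
Gen 2: crossing 3x2. Both 1&2? no. Sum: 0
Gen 3: crossing 2x3. Both 1&2? no. Sum: 0
Gen 4: crossing 3x2. Both 1&2? no. Sum: 0
Gen 5: 1 over 2. Both 1&2? yes. Contrib: +1. Sum: 1
Gen 6: crossing 3x4. Both 1&2? no. Sum: 1
Gen 7: crossing 1x4. Both 1&2? no. Sum: 1
Gen 8: crossing 2x4. Both 1&2? no. Sum: 1
Gen 9: 2 over 1. Both 1&2? yes. Contrib: -1. Sum: 0
Gen 10: crossing 4x1. Both 1&2? no. Sum: 0
Gen 11: crossing 2x3. Both 1&2? no. Sum: 0
Gen 12: crossing 4x3. Both 1&2? no. Sum: 0

Answer: 0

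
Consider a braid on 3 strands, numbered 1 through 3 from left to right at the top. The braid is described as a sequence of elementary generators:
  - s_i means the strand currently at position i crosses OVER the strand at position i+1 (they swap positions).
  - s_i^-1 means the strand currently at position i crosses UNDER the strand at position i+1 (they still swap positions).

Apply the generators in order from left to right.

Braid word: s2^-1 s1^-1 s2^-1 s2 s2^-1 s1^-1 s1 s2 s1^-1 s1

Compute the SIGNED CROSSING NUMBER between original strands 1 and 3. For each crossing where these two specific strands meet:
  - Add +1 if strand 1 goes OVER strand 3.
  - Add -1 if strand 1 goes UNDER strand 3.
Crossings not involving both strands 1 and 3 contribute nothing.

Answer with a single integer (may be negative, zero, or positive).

Answer: 1

Derivation:
Gen 1: crossing 2x3. Both 1&3? no. Sum: 0
Gen 2: 1 under 3. Both 1&3? yes. Contrib: -1. Sum: -1
Gen 3: crossing 1x2. Both 1&3? no. Sum: -1
Gen 4: crossing 2x1. Both 1&3? no. Sum: -1
Gen 5: crossing 1x2. Both 1&3? no. Sum: -1
Gen 6: crossing 3x2. Both 1&3? no. Sum: -1
Gen 7: crossing 2x3. Both 1&3? no. Sum: -1
Gen 8: crossing 2x1. Both 1&3? no. Sum: -1
Gen 9: 3 under 1. Both 1&3? yes. Contrib: +1. Sum: 0
Gen 10: 1 over 3. Both 1&3? yes. Contrib: +1. Sum: 1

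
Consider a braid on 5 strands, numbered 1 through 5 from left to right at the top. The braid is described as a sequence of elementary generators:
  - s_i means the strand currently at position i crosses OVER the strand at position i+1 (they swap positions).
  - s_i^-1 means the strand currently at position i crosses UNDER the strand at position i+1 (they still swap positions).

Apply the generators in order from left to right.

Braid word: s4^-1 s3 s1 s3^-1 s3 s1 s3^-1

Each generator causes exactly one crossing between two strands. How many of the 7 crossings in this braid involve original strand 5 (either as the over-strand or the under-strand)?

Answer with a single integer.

Answer: 5

Derivation:
Gen 1: crossing 4x5. Involves strand 5? yes. Count so far: 1
Gen 2: crossing 3x5. Involves strand 5? yes. Count so far: 2
Gen 3: crossing 1x2. Involves strand 5? no. Count so far: 2
Gen 4: crossing 5x3. Involves strand 5? yes. Count so far: 3
Gen 5: crossing 3x5. Involves strand 5? yes. Count so far: 4
Gen 6: crossing 2x1. Involves strand 5? no. Count so far: 4
Gen 7: crossing 5x3. Involves strand 5? yes. Count so far: 5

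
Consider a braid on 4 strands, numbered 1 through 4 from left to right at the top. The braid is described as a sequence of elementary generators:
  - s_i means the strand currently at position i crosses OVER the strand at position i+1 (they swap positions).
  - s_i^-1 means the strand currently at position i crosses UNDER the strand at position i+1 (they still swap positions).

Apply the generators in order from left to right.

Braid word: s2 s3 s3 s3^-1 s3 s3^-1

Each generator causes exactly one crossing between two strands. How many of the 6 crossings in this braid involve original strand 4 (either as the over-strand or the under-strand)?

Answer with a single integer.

Answer: 5

Derivation:
Gen 1: crossing 2x3. Involves strand 4? no. Count so far: 0
Gen 2: crossing 2x4. Involves strand 4? yes. Count so far: 1
Gen 3: crossing 4x2. Involves strand 4? yes. Count so far: 2
Gen 4: crossing 2x4. Involves strand 4? yes. Count so far: 3
Gen 5: crossing 4x2. Involves strand 4? yes. Count so far: 4
Gen 6: crossing 2x4. Involves strand 4? yes. Count so far: 5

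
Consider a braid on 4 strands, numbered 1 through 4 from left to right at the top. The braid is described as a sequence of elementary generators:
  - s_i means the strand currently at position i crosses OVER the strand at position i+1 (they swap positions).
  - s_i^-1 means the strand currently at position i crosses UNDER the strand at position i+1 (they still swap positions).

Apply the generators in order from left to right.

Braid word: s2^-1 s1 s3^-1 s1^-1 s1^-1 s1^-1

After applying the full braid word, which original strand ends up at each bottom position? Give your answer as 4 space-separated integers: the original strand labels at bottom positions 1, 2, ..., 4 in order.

Gen 1 (s2^-1): strand 2 crosses under strand 3. Perm now: [1 3 2 4]
Gen 2 (s1): strand 1 crosses over strand 3. Perm now: [3 1 2 4]
Gen 3 (s3^-1): strand 2 crosses under strand 4. Perm now: [3 1 4 2]
Gen 4 (s1^-1): strand 3 crosses under strand 1. Perm now: [1 3 4 2]
Gen 5 (s1^-1): strand 1 crosses under strand 3. Perm now: [3 1 4 2]
Gen 6 (s1^-1): strand 3 crosses under strand 1. Perm now: [1 3 4 2]

Answer: 1 3 4 2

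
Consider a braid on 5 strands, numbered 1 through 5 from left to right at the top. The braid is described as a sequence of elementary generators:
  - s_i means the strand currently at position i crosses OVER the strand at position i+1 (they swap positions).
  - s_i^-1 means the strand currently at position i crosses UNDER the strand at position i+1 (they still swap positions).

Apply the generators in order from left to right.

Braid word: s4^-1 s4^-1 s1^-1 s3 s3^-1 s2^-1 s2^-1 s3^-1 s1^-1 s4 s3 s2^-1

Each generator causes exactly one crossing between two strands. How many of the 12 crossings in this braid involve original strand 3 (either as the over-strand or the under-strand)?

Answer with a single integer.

Gen 1: crossing 4x5. Involves strand 3? no. Count so far: 0
Gen 2: crossing 5x4. Involves strand 3? no. Count so far: 0
Gen 3: crossing 1x2. Involves strand 3? no. Count so far: 0
Gen 4: crossing 3x4. Involves strand 3? yes. Count so far: 1
Gen 5: crossing 4x3. Involves strand 3? yes. Count so far: 2
Gen 6: crossing 1x3. Involves strand 3? yes. Count so far: 3
Gen 7: crossing 3x1. Involves strand 3? yes. Count so far: 4
Gen 8: crossing 3x4. Involves strand 3? yes. Count so far: 5
Gen 9: crossing 2x1. Involves strand 3? no. Count so far: 5
Gen 10: crossing 3x5. Involves strand 3? yes. Count so far: 6
Gen 11: crossing 4x5. Involves strand 3? no. Count so far: 6
Gen 12: crossing 2x5. Involves strand 3? no. Count so far: 6

Answer: 6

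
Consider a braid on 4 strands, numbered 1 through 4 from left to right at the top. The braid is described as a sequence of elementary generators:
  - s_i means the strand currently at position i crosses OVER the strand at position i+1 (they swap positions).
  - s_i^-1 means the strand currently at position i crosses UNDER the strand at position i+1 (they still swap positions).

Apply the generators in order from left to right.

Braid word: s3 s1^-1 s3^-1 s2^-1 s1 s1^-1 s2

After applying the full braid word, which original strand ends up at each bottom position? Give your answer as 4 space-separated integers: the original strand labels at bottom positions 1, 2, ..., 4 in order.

Answer: 2 1 3 4

Derivation:
Gen 1 (s3): strand 3 crosses over strand 4. Perm now: [1 2 4 3]
Gen 2 (s1^-1): strand 1 crosses under strand 2. Perm now: [2 1 4 3]
Gen 3 (s3^-1): strand 4 crosses under strand 3. Perm now: [2 1 3 4]
Gen 4 (s2^-1): strand 1 crosses under strand 3. Perm now: [2 3 1 4]
Gen 5 (s1): strand 2 crosses over strand 3. Perm now: [3 2 1 4]
Gen 6 (s1^-1): strand 3 crosses under strand 2. Perm now: [2 3 1 4]
Gen 7 (s2): strand 3 crosses over strand 1. Perm now: [2 1 3 4]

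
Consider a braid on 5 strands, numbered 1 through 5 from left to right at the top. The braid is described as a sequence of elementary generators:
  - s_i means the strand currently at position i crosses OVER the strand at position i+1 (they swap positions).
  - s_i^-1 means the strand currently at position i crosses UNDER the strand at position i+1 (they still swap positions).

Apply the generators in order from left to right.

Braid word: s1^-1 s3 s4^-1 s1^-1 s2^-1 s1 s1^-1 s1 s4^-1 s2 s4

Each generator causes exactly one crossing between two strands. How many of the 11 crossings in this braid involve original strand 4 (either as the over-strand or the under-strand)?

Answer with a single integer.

Answer: 5

Derivation:
Gen 1: crossing 1x2. Involves strand 4? no. Count so far: 0
Gen 2: crossing 3x4. Involves strand 4? yes. Count so far: 1
Gen 3: crossing 3x5. Involves strand 4? no. Count so far: 1
Gen 4: crossing 2x1. Involves strand 4? no. Count so far: 1
Gen 5: crossing 2x4. Involves strand 4? yes. Count so far: 2
Gen 6: crossing 1x4. Involves strand 4? yes. Count so far: 3
Gen 7: crossing 4x1. Involves strand 4? yes. Count so far: 4
Gen 8: crossing 1x4. Involves strand 4? yes. Count so far: 5
Gen 9: crossing 5x3. Involves strand 4? no. Count so far: 5
Gen 10: crossing 1x2. Involves strand 4? no. Count so far: 5
Gen 11: crossing 3x5. Involves strand 4? no. Count so far: 5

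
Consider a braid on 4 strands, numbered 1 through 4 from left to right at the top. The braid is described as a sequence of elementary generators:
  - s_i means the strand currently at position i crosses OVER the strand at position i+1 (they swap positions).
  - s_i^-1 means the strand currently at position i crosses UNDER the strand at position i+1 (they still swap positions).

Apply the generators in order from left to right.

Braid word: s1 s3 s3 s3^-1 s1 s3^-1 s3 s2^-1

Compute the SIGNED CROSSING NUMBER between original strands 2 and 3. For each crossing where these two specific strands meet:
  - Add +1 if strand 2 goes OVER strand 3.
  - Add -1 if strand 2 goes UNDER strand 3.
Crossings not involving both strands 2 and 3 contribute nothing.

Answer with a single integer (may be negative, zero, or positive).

Gen 1: crossing 1x2. Both 2&3? no. Sum: 0
Gen 2: crossing 3x4. Both 2&3? no. Sum: 0
Gen 3: crossing 4x3. Both 2&3? no. Sum: 0
Gen 4: crossing 3x4. Both 2&3? no. Sum: 0
Gen 5: crossing 2x1. Both 2&3? no. Sum: 0
Gen 6: crossing 4x3. Both 2&3? no. Sum: 0
Gen 7: crossing 3x4. Both 2&3? no. Sum: 0
Gen 8: crossing 2x4. Both 2&3? no. Sum: 0

Answer: 0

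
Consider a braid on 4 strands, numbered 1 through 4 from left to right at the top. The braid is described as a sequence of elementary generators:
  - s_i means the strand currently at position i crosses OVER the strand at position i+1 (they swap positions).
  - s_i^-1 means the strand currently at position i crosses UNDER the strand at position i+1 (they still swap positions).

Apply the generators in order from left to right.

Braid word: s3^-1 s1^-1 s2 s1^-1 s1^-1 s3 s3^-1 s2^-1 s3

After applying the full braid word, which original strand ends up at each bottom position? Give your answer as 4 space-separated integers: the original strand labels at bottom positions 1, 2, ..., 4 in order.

Gen 1 (s3^-1): strand 3 crosses under strand 4. Perm now: [1 2 4 3]
Gen 2 (s1^-1): strand 1 crosses under strand 2. Perm now: [2 1 4 3]
Gen 3 (s2): strand 1 crosses over strand 4. Perm now: [2 4 1 3]
Gen 4 (s1^-1): strand 2 crosses under strand 4. Perm now: [4 2 1 3]
Gen 5 (s1^-1): strand 4 crosses under strand 2. Perm now: [2 4 1 3]
Gen 6 (s3): strand 1 crosses over strand 3. Perm now: [2 4 3 1]
Gen 7 (s3^-1): strand 3 crosses under strand 1. Perm now: [2 4 1 3]
Gen 8 (s2^-1): strand 4 crosses under strand 1. Perm now: [2 1 4 3]
Gen 9 (s3): strand 4 crosses over strand 3. Perm now: [2 1 3 4]

Answer: 2 1 3 4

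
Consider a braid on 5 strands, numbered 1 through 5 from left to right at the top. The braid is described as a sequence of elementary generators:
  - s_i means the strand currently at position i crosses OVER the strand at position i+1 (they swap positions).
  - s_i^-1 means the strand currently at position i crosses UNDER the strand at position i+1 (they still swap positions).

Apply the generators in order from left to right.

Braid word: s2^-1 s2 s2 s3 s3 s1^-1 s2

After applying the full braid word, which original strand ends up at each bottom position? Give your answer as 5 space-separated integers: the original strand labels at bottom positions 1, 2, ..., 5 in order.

Gen 1 (s2^-1): strand 2 crosses under strand 3. Perm now: [1 3 2 4 5]
Gen 2 (s2): strand 3 crosses over strand 2. Perm now: [1 2 3 4 5]
Gen 3 (s2): strand 2 crosses over strand 3. Perm now: [1 3 2 4 5]
Gen 4 (s3): strand 2 crosses over strand 4. Perm now: [1 3 4 2 5]
Gen 5 (s3): strand 4 crosses over strand 2. Perm now: [1 3 2 4 5]
Gen 6 (s1^-1): strand 1 crosses under strand 3. Perm now: [3 1 2 4 5]
Gen 7 (s2): strand 1 crosses over strand 2. Perm now: [3 2 1 4 5]

Answer: 3 2 1 4 5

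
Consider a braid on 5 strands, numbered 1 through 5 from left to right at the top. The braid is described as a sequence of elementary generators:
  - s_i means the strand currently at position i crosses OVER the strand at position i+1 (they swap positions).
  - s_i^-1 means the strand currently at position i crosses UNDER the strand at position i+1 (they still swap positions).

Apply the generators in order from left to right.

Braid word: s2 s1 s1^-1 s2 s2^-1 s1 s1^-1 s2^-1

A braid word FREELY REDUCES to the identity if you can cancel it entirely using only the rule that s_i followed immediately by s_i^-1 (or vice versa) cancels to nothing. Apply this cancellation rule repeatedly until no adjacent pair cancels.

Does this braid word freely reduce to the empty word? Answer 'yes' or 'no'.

Gen 1 (s2): push. Stack: [s2]
Gen 2 (s1): push. Stack: [s2 s1]
Gen 3 (s1^-1): cancels prior s1. Stack: [s2]
Gen 4 (s2): push. Stack: [s2 s2]
Gen 5 (s2^-1): cancels prior s2. Stack: [s2]
Gen 6 (s1): push. Stack: [s2 s1]
Gen 7 (s1^-1): cancels prior s1. Stack: [s2]
Gen 8 (s2^-1): cancels prior s2. Stack: []
Reduced word: (empty)

Answer: yes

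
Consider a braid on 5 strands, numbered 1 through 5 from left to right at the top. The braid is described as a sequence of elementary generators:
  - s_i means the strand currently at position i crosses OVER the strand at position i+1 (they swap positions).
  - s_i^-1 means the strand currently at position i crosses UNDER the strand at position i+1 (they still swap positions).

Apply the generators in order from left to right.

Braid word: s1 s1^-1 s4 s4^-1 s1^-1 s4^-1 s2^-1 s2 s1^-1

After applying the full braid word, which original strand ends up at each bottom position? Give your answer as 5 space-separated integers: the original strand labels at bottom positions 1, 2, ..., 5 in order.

Answer: 1 2 3 5 4

Derivation:
Gen 1 (s1): strand 1 crosses over strand 2. Perm now: [2 1 3 4 5]
Gen 2 (s1^-1): strand 2 crosses under strand 1. Perm now: [1 2 3 4 5]
Gen 3 (s4): strand 4 crosses over strand 5. Perm now: [1 2 3 5 4]
Gen 4 (s4^-1): strand 5 crosses under strand 4. Perm now: [1 2 3 4 5]
Gen 5 (s1^-1): strand 1 crosses under strand 2. Perm now: [2 1 3 4 5]
Gen 6 (s4^-1): strand 4 crosses under strand 5. Perm now: [2 1 3 5 4]
Gen 7 (s2^-1): strand 1 crosses under strand 3. Perm now: [2 3 1 5 4]
Gen 8 (s2): strand 3 crosses over strand 1. Perm now: [2 1 3 5 4]
Gen 9 (s1^-1): strand 2 crosses under strand 1. Perm now: [1 2 3 5 4]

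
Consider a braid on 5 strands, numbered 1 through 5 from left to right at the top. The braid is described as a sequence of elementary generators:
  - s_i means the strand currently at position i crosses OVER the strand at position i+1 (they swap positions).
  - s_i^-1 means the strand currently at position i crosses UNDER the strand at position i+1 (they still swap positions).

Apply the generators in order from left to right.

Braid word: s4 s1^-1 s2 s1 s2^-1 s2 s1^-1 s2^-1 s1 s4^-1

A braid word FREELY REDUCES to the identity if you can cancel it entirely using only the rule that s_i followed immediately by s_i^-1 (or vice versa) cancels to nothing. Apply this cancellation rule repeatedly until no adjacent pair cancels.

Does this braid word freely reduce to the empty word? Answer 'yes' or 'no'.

Answer: yes

Derivation:
Gen 1 (s4): push. Stack: [s4]
Gen 2 (s1^-1): push. Stack: [s4 s1^-1]
Gen 3 (s2): push. Stack: [s4 s1^-1 s2]
Gen 4 (s1): push. Stack: [s4 s1^-1 s2 s1]
Gen 5 (s2^-1): push. Stack: [s4 s1^-1 s2 s1 s2^-1]
Gen 6 (s2): cancels prior s2^-1. Stack: [s4 s1^-1 s2 s1]
Gen 7 (s1^-1): cancels prior s1. Stack: [s4 s1^-1 s2]
Gen 8 (s2^-1): cancels prior s2. Stack: [s4 s1^-1]
Gen 9 (s1): cancels prior s1^-1. Stack: [s4]
Gen 10 (s4^-1): cancels prior s4. Stack: []
Reduced word: (empty)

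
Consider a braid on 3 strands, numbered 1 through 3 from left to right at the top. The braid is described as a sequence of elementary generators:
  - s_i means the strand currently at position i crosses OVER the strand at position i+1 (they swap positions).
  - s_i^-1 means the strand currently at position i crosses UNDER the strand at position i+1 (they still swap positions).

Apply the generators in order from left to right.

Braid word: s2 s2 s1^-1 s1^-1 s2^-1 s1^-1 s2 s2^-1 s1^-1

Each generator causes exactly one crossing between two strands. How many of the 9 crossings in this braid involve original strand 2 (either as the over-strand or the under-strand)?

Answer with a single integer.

Gen 1: crossing 2x3. Involves strand 2? yes. Count so far: 1
Gen 2: crossing 3x2. Involves strand 2? yes. Count so far: 2
Gen 3: crossing 1x2. Involves strand 2? yes. Count so far: 3
Gen 4: crossing 2x1. Involves strand 2? yes. Count so far: 4
Gen 5: crossing 2x3. Involves strand 2? yes. Count so far: 5
Gen 6: crossing 1x3. Involves strand 2? no. Count so far: 5
Gen 7: crossing 1x2. Involves strand 2? yes. Count so far: 6
Gen 8: crossing 2x1. Involves strand 2? yes. Count so far: 7
Gen 9: crossing 3x1. Involves strand 2? no. Count so far: 7

Answer: 7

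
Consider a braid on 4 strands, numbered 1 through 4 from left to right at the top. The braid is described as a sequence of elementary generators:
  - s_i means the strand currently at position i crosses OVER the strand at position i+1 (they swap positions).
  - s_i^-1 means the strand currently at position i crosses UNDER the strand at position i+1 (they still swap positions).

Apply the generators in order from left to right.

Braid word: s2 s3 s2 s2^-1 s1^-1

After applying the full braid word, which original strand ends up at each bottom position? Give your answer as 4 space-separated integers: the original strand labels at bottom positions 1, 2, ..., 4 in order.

Gen 1 (s2): strand 2 crosses over strand 3. Perm now: [1 3 2 4]
Gen 2 (s3): strand 2 crosses over strand 4. Perm now: [1 3 4 2]
Gen 3 (s2): strand 3 crosses over strand 4. Perm now: [1 4 3 2]
Gen 4 (s2^-1): strand 4 crosses under strand 3. Perm now: [1 3 4 2]
Gen 5 (s1^-1): strand 1 crosses under strand 3. Perm now: [3 1 4 2]

Answer: 3 1 4 2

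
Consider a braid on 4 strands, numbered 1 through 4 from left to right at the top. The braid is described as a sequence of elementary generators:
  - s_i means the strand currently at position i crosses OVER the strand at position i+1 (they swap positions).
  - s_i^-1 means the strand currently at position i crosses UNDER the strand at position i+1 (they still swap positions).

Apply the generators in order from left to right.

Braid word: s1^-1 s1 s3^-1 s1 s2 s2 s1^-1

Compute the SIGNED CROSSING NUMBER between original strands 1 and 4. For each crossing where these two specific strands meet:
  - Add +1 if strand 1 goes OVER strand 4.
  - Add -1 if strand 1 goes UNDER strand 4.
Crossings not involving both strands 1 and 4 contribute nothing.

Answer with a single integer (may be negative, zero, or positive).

Gen 1: crossing 1x2. Both 1&4? no. Sum: 0
Gen 2: crossing 2x1. Both 1&4? no. Sum: 0
Gen 3: crossing 3x4. Both 1&4? no. Sum: 0
Gen 4: crossing 1x2. Both 1&4? no. Sum: 0
Gen 5: 1 over 4. Both 1&4? yes. Contrib: +1. Sum: 1
Gen 6: 4 over 1. Both 1&4? yes. Contrib: -1. Sum: 0
Gen 7: crossing 2x1. Both 1&4? no. Sum: 0

Answer: 0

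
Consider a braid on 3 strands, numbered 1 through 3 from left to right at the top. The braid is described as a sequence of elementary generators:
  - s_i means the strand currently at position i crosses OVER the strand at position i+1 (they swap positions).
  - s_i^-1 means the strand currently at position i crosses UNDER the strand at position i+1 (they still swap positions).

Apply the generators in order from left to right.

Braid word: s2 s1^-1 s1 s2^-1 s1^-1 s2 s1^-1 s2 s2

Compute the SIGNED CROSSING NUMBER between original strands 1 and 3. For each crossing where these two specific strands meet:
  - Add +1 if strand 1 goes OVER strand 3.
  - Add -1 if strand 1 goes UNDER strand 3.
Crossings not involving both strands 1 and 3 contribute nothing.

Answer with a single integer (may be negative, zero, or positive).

Answer: -1

Derivation:
Gen 1: crossing 2x3. Both 1&3? no. Sum: 0
Gen 2: 1 under 3. Both 1&3? yes. Contrib: -1. Sum: -1
Gen 3: 3 over 1. Both 1&3? yes. Contrib: -1. Sum: -2
Gen 4: crossing 3x2. Both 1&3? no. Sum: -2
Gen 5: crossing 1x2. Both 1&3? no. Sum: -2
Gen 6: 1 over 3. Both 1&3? yes. Contrib: +1. Sum: -1
Gen 7: crossing 2x3. Both 1&3? no. Sum: -1
Gen 8: crossing 2x1. Both 1&3? no. Sum: -1
Gen 9: crossing 1x2. Both 1&3? no. Sum: -1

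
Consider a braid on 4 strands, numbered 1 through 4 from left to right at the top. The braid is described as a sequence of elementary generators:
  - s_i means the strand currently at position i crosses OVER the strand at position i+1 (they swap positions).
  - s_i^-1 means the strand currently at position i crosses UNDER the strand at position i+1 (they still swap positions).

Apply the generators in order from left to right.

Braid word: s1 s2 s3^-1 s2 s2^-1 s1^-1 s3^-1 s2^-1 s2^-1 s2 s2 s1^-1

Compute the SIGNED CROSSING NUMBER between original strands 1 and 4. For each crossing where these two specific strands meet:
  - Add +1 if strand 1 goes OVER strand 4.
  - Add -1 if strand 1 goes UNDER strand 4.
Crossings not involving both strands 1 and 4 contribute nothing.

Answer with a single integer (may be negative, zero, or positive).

Gen 1: crossing 1x2. Both 1&4? no. Sum: 0
Gen 2: crossing 1x3. Both 1&4? no. Sum: 0
Gen 3: 1 under 4. Both 1&4? yes. Contrib: -1. Sum: -1
Gen 4: crossing 3x4. Both 1&4? no. Sum: -1
Gen 5: crossing 4x3. Both 1&4? no. Sum: -1
Gen 6: crossing 2x3. Both 1&4? no. Sum: -1
Gen 7: 4 under 1. Both 1&4? yes. Contrib: +1. Sum: 0
Gen 8: crossing 2x1. Both 1&4? no. Sum: 0
Gen 9: crossing 1x2. Both 1&4? no. Sum: 0
Gen 10: crossing 2x1. Both 1&4? no. Sum: 0
Gen 11: crossing 1x2. Both 1&4? no. Sum: 0
Gen 12: crossing 3x2. Both 1&4? no. Sum: 0

Answer: 0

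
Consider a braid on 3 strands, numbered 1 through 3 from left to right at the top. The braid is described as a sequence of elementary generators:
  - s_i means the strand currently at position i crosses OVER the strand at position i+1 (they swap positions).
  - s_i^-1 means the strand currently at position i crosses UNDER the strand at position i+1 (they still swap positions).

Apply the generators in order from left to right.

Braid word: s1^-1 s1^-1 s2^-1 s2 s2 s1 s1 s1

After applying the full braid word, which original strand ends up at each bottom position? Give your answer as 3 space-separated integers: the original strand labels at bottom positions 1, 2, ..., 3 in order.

Answer: 3 1 2

Derivation:
Gen 1 (s1^-1): strand 1 crosses under strand 2. Perm now: [2 1 3]
Gen 2 (s1^-1): strand 2 crosses under strand 1. Perm now: [1 2 3]
Gen 3 (s2^-1): strand 2 crosses under strand 3. Perm now: [1 3 2]
Gen 4 (s2): strand 3 crosses over strand 2. Perm now: [1 2 3]
Gen 5 (s2): strand 2 crosses over strand 3. Perm now: [1 3 2]
Gen 6 (s1): strand 1 crosses over strand 3. Perm now: [3 1 2]
Gen 7 (s1): strand 3 crosses over strand 1. Perm now: [1 3 2]
Gen 8 (s1): strand 1 crosses over strand 3. Perm now: [3 1 2]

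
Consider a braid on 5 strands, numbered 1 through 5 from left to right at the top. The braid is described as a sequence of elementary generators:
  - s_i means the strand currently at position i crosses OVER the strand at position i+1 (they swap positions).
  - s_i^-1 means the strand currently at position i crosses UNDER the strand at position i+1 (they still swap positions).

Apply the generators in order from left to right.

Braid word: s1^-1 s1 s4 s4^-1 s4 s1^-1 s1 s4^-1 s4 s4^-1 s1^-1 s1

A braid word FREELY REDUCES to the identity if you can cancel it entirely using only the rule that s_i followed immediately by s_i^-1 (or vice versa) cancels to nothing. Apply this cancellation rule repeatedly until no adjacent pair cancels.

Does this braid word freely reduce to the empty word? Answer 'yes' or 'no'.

Gen 1 (s1^-1): push. Stack: [s1^-1]
Gen 2 (s1): cancels prior s1^-1. Stack: []
Gen 3 (s4): push. Stack: [s4]
Gen 4 (s4^-1): cancels prior s4. Stack: []
Gen 5 (s4): push. Stack: [s4]
Gen 6 (s1^-1): push. Stack: [s4 s1^-1]
Gen 7 (s1): cancels prior s1^-1. Stack: [s4]
Gen 8 (s4^-1): cancels prior s4. Stack: []
Gen 9 (s4): push. Stack: [s4]
Gen 10 (s4^-1): cancels prior s4. Stack: []
Gen 11 (s1^-1): push. Stack: [s1^-1]
Gen 12 (s1): cancels prior s1^-1. Stack: []
Reduced word: (empty)

Answer: yes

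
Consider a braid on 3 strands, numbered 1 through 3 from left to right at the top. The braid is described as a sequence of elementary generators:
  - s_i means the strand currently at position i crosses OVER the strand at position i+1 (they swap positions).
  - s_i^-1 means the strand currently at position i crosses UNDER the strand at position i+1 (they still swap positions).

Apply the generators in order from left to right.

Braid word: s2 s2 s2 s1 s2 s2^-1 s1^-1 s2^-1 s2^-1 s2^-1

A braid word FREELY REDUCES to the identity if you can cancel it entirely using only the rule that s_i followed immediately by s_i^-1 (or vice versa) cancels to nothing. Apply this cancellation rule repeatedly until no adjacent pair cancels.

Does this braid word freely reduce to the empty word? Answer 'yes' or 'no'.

Answer: yes

Derivation:
Gen 1 (s2): push. Stack: [s2]
Gen 2 (s2): push. Stack: [s2 s2]
Gen 3 (s2): push. Stack: [s2 s2 s2]
Gen 4 (s1): push. Stack: [s2 s2 s2 s1]
Gen 5 (s2): push. Stack: [s2 s2 s2 s1 s2]
Gen 6 (s2^-1): cancels prior s2. Stack: [s2 s2 s2 s1]
Gen 7 (s1^-1): cancels prior s1. Stack: [s2 s2 s2]
Gen 8 (s2^-1): cancels prior s2. Stack: [s2 s2]
Gen 9 (s2^-1): cancels prior s2. Stack: [s2]
Gen 10 (s2^-1): cancels prior s2. Stack: []
Reduced word: (empty)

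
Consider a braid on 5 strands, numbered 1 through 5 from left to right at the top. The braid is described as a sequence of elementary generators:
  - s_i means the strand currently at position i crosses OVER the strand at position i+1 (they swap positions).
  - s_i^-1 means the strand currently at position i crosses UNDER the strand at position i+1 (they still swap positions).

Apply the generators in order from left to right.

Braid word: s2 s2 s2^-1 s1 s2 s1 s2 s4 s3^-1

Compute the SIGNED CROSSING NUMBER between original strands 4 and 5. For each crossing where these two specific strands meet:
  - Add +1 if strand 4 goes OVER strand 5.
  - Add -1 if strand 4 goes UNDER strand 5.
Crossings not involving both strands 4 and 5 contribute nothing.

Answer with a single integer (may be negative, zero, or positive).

Gen 1: crossing 2x3. Both 4&5? no. Sum: 0
Gen 2: crossing 3x2. Both 4&5? no. Sum: 0
Gen 3: crossing 2x3. Both 4&5? no. Sum: 0
Gen 4: crossing 1x3. Both 4&5? no. Sum: 0
Gen 5: crossing 1x2. Both 4&5? no. Sum: 0
Gen 6: crossing 3x2. Both 4&5? no. Sum: 0
Gen 7: crossing 3x1. Both 4&5? no. Sum: 0
Gen 8: 4 over 5. Both 4&5? yes. Contrib: +1. Sum: 1
Gen 9: crossing 3x5. Both 4&5? no. Sum: 1

Answer: 1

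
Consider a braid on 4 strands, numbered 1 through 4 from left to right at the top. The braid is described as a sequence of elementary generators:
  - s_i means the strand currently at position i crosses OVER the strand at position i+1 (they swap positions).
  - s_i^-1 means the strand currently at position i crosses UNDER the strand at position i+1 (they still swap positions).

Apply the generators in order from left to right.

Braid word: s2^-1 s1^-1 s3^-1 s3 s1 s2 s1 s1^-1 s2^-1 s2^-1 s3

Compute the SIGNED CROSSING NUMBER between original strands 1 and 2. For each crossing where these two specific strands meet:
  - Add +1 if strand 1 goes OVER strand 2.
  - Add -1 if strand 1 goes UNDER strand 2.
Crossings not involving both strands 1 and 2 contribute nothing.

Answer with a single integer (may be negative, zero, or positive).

Answer: 2

Derivation:
Gen 1: crossing 2x3. Both 1&2? no. Sum: 0
Gen 2: crossing 1x3. Both 1&2? no. Sum: 0
Gen 3: crossing 2x4. Both 1&2? no. Sum: 0
Gen 4: crossing 4x2. Both 1&2? no. Sum: 0
Gen 5: crossing 3x1. Both 1&2? no. Sum: 0
Gen 6: crossing 3x2. Both 1&2? no. Sum: 0
Gen 7: 1 over 2. Both 1&2? yes. Contrib: +1. Sum: 1
Gen 8: 2 under 1. Both 1&2? yes. Contrib: +1. Sum: 2
Gen 9: crossing 2x3. Both 1&2? no. Sum: 2
Gen 10: crossing 3x2. Both 1&2? no. Sum: 2
Gen 11: crossing 3x4. Both 1&2? no. Sum: 2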